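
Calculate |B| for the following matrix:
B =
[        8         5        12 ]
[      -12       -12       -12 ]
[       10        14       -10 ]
det(B) = 528

Expand along row 0 (cofactor expansion): det(B) = a*(e*i - f*h) - b*(d*i - f*g) + c*(d*h - e*g), where the 3×3 is [[a, b, c], [d, e, f], [g, h, i]].
Minor M_00 = (-12)*(-10) - (-12)*(14) = 120 + 168 = 288.
Minor M_01 = (-12)*(-10) - (-12)*(10) = 120 + 120 = 240.
Minor M_02 = (-12)*(14) - (-12)*(10) = -168 + 120 = -48.
det(B) = (8)*(288) - (5)*(240) + (12)*(-48) = 2304 - 1200 - 576 = 528.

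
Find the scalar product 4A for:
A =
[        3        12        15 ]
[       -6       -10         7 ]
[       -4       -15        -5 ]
4A =
[       12        48        60 ]
[      -24       -40        28 ]
[      -16       -60       -20 ]

Scalar multiplication is elementwise: (4A)[i][j] = 4 * A[i][j].
  (4A)[0][0] = 4 * (3) = 12
  (4A)[0][1] = 4 * (12) = 48
  (4A)[0][2] = 4 * (15) = 60
  (4A)[1][0] = 4 * (-6) = -24
  (4A)[1][1] = 4 * (-10) = -40
  (4A)[1][2] = 4 * (7) = 28
  (4A)[2][0] = 4 * (-4) = -16
  (4A)[2][1] = 4 * (-15) = -60
  (4A)[2][2] = 4 * (-5) = -20
4A =
[       12        48        60 ]
[      -24       -40        28 ]
[      -16       -60       -20 ]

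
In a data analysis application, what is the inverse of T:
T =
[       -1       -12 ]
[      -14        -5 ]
det(T) = -163
T⁻¹ =
[    5/163   -12/163 ]
[  -14/163     1/163 ]

For a 2×2 matrix T = [[a, b], [c, d]] with det(T) ≠ 0, T⁻¹ = (1/det(T)) * [[d, -b], [-c, a]].
det(T) = (-1)*(-5) - (-12)*(-14) = 5 - 168 = -163.
T⁻¹ = (1/-163) * [[-5, 12], [14, -1]].
Dividing each entry by -163 and reducing:
T⁻¹ =
[    5/163   -12/163 ]
[  -14/163     1/163 ]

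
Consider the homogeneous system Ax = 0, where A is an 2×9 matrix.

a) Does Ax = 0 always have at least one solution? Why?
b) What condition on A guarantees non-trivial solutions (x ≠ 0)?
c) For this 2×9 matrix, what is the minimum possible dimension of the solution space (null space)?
a) Yes, x = 0 is always a solution. b) When A has linearly dependent columns (rank < n). c) Minimum nullity = 7.

a) x = 0 satisfies A·0 = 0, so the zero vector is always a solution.
b) Non-trivial solutions exist iff the columns of A are linearly dependent, equivalently rank(A) < n (the number of columns).
c) By rank-nullity, rank(A) + nullity(A) = n = 9. Since A has only 2 rows, rank(A) ≤ 2, so nullity(A) ≥ 9 - 2 = 7.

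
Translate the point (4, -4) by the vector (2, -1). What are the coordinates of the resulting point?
(6, -5)

Translation by (2, -1):
x' = 4 + 2 = 6
y' = -4 + -1 = -5
Homogeneous matrix: [[1, 0, 2], [0, 1, -1], [0, 0, 1]]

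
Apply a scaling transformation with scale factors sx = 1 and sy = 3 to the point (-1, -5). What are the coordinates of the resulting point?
(-1, -15)

Scaling matrix:
[[1, 0], [0, 3]]
Result: (-1 × 1, -5 × 3) = (-1, -15)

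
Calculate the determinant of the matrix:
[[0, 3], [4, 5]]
-12

For a 2×2 matrix [[a, b], [c, d]], det = ad - bc
det = (0)(5) - (3)(4) = 0 - 12 = -12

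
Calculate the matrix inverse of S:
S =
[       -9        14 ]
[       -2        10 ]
det(S) = -62
S⁻¹ =
[    -5/31      7/31 ]
[    -1/31      9/62 ]

For a 2×2 matrix S = [[a, b], [c, d]] with det(S) ≠ 0, S⁻¹ = (1/det(S)) * [[d, -b], [-c, a]].
det(S) = (-9)*(10) - (14)*(-2) = -90 + 28 = -62.
S⁻¹ = (1/-62) * [[10, -14], [2, -9]].
Dividing each entry by -62 and reducing:
S⁻¹ =
[    -5/31      7/31 ]
[    -1/31      9/62 ]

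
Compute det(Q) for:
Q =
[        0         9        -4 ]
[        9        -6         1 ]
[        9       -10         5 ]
det(Q) = -180

Expand along row 0 (cofactor expansion): det(Q) = a*(e*i - f*h) - b*(d*i - f*g) + c*(d*h - e*g), where the 3×3 is [[a, b, c], [d, e, f], [g, h, i]].
Minor M_00 = (-6)*(5) - (1)*(-10) = -30 + 10 = -20.
Minor M_01 = (9)*(5) - (1)*(9) = 45 - 9 = 36.
Minor M_02 = (9)*(-10) - (-6)*(9) = -90 + 54 = -36.
det(Q) = (0)*(-20) - (9)*(36) + (-4)*(-36) = 0 - 324 + 144 = -180.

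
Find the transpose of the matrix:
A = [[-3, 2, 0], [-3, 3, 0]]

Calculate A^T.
[[-3, -3], [2, 3], [0, 0]]

The transpose sends entry (i,j) to (j,i); rows become columns.
Row 0 of A: [-3, 2, 0] -> column 0 of A^T.
Row 1 of A: [-3, 3, 0] -> column 1 of A^T.
A^T = [[-3, -3], [2, 3], [0, 0]]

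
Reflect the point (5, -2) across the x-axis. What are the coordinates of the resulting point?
(5, 2)

Reflection across x-axis: (5, -2) → (5, 2)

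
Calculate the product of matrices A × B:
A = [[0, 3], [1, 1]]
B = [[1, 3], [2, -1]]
[[6, -3], [3, 2]]

Matrix multiplication:
C[0][0] = 0×1 + 3×2 = 6
C[0][1] = 0×3 + 3×-1 = -3
C[1][0] = 1×1 + 1×2 = 3
C[1][1] = 1×3 + 1×-1 = 2
Result: [[6, -3], [3, 2]]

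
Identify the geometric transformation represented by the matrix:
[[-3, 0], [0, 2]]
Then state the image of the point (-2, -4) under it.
non-uniform scaling by (-3, 2); image of (-2, -4) is (6, -8)

This is diagonal with distinct entries, so it scales the x-axis by -3 and the y-axis by 2.
The matrix [[-3, 0], [0, 2]] represents: non-uniform scaling by (-3, 2).
Applying it to (-2, -4): [-3·-2 + 0·-4, 0·-2 + 2·-4] = (6, -8).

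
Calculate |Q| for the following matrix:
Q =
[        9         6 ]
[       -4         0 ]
det(Q) = 24

For a 2×2 matrix [[a, b], [c, d]], det = a*d - b*c.
det(Q) = (9)*(0) - (6)*(-4) = 0 + 24 = 24.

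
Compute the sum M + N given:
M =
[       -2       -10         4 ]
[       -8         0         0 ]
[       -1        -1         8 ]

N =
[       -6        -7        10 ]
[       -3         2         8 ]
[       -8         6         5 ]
M + N =
[       -8       -17        14 ]
[      -11         2         8 ]
[       -9         5        13 ]

Matrix addition is elementwise: (M+N)[i][j] = M[i][j] + N[i][j].
  (M+N)[0][0] = (-2) + (-6) = -8
  (M+N)[0][1] = (-10) + (-7) = -17
  (M+N)[0][2] = (4) + (10) = 14
  (M+N)[1][0] = (-8) + (-3) = -11
  (M+N)[1][1] = (0) + (2) = 2
  (M+N)[1][2] = (0) + (8) = 8
  (M+N)[2][0] = (-1) + (-8) = -9
  (M+N)[2][1] = (-1) + (6) = 5
  (M+N)[2][2] = (8) + (5) = 13
M + N =
[       -8       -17        14 ]
[      -11         2         8 ]
[       -9         5        13 ]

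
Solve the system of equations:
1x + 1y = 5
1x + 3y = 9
x = 3, y = 2

Use elimination (row reduction):
Equation 1: 1x + 1y = 5.
Equation 2: 1x + 3y = 9.
Multiply Eq1 by 1 and Eq2 by 1: 1x + 1y = 5;  1x + 3y = 9.
Subtract: (2)y = 4, so y = 2.
Back-substitute into Eq1: 1x + 1*(2) = 5, so x = 3.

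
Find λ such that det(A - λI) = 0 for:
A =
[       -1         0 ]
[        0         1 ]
λ = -1, 1

Solve det(A - λI) = 0. For a 2×2 matrix the characteristic equation is λ² - (trace)λ + det = 0.
trace(A) = a + d = -1 + 1 = 0.
det(A) = a*d - b*c = (-1)*(1) - (0)*(0) = -1 - 0 = -1.
Characteristic equation: λ² - (0)λ + (-1) = 0.
Discriminant = (0)² - 4*(-1) = 0 + 4 = 4.
λ = (0 ± √4) / 2 = (0 ± 2) / 2 = -1, 1.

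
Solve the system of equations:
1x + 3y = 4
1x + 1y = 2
x = 1, y = 1

Use elimination (row reduction):
Equation 1: 1x + 3y = 4.
Equation 2: 1x + 1y = 2.
Multiply Eq1 by 1 and Eq2 by 1: 1x + 3y = 4;  1x + 1y = 2.
Subtract: (-2)y = -2, so y = 1.
Back-substitute into Eq1: 1x + 3*(1) = 4, so x = 1.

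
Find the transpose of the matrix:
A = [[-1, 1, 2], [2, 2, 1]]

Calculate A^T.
[[-1, 2], [1, 2], [2, 1]]

The transpose sends entry (i,j) to (j,i); rows become columns.
Row 0 of A: [-1, 1, 2] -> column 0 of A^T.
Row 1 of A: [2, 2, 1] -> column 1 of A^T.
A^T = [[-1, 2], [1, 2], [2, 1]]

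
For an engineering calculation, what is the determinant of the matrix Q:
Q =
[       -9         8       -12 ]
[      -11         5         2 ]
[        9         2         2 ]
det(Q) = 1070

Expand along row 0 (cofactor expansion): det(Q) = a*(e*i - f*h) - b*(d*i - f*g) + c*(d*h - e*g), where the 3×3 is [[a, b, c], [d, e, f], [g, h, i]].
Minor M_00 = (5)*(2) - (2)*(2) = 10 - 4 = 6.
Minor M_01 = (-11)*(2) - (2)*(9) = -22 - 18 = -40.
Minor M_02 = (-11)*(2) - (5)*(9) = -22 - 45 = -67.
det(Q) = (-9)*(6) - (8)*(-40) + (-12)*(-67) = -54 + 320 + 804 = 1070.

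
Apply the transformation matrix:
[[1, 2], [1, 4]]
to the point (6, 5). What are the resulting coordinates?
(16, 26)

Matrix multiplication:
[[1, 2], [1, 4]] × [6, 5]ᵀ
= [1×6 + 2×5, 1×6 + 4×5]ᵀ
= [16.0000, 26.0000]ᵀ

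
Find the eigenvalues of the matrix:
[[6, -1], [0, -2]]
λ = -2 and λ = 6

Characteristic equation: det(A - λI) = 0
λ² - (trace)λ + (det) = 0
λ² - (4)λ + (-12) = 0
λ² - 4λ - 12 = 0
Solving: λ = -2, 6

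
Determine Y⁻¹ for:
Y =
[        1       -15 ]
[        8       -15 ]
det(Y) = 105
Y⁻¹ =
[     -1/7       1/7 ]
[   -8/105     1/105 ]

For a 2×2 matrix Y = [[a, b], [c, d]] with det(Y) ≠ 0, Y⁻¹ = (1/det(Y)) * [[d, -b], [-c, a]].
det(Y) = (1)*(-15) - (-15)*(8) = -15 + 120 = 105.
Y⁻¹ = (1/105) * [[-15, 15], [-8, 1]].
Dividing each entry by 105 and reducing:
Y⁻¹ =
[     -1/7       1/7 ]
[   -8/105     1/105 ]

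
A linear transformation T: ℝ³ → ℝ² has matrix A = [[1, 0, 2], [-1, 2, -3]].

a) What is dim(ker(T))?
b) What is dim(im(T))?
dim(ker) = 1, dim(im) = 2

The two rows are not scalar multiples of one another (no single k satisfies row 2 = k × row 1), so they are linearly independent.
Thus rank(A) = 2.
dim(im(T)) = rank(A) = 2.
By the rank-nullity theorem applied to T: ℝ³ → ℝ², rank(A) + nullity(A) = 3 (the domain dimension), so dim(ker(T)) = 3 - 2 = 1.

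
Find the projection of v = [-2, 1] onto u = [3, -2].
[-24/13, 16/13]

The projection of v onto u is proj_u(v) = ((v·u) / (u·u)) · u.
v·u = (-2)*(3) + (1)*(-2) = -8.
u·u = (3)*(3) + (-2)*(-2) = 13.
coefficient = -8 / 13 = -8/13.
proj_u(v) = -8/13 · [3, -2] = [-24/13, 16/13].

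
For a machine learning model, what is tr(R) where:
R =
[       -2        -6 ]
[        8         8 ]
tr(R) = -2 + 8 = 6

The trace of a square matrix is the sum of its diagonal entries.
Diagonal entries of R: R[0][0] = -2, R[1][1] = 8.
tr(R) = -2 + 8 = 6.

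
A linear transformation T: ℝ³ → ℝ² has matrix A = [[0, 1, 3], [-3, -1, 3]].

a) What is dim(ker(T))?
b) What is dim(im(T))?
dim(ker) = 1, dim(im) = 2

The two rows are not scalar multiples of one another (no single k satisfies row 2 = k × row 1), so they are linearly independent.
Thus rank(A) = 2.
dim(im(T)) = rank(A) = 2.
By the rank-nullity theorem applied to T: ℝ³ → ℝ², rank(A) + nullity(A) = 3 (the domain dimension), so dim(ker(T)) = 3 - 2 = 1.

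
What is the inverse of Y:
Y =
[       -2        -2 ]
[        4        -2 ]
det(Y) = 12
Y⁻¹ =
[     -1/6       1/6 ]
[     -1/3      -1/6 ]

For a 2×2 matrix Y = [[a, b], [c, d]] with det(Y) ≠ 0, Y⁻¹ = (1/det(Y)) * [[d, -b], [-c, a]].
det(Y) = (-2)*(-2) - (-2)*(4) = 4 + 8 = 12.
Y⁻¹ = (1/12) * [[-2, 2], [-4, -2]].
Dividing each entry by 12 and reducing:
Y⁻¹ =
[     -1/6       1/6 ]
[     -1/3      -1/6 ]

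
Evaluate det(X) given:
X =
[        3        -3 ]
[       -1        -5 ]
det(X) = -18

For a 2×2 matrix [[a, b], [c, d]], det = a*d - b*c.
det(X) = (3)*(-5) - (-3)*(-1) = -15 - 3 = -18.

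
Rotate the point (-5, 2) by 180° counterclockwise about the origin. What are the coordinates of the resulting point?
(5, -2)

Rotation matrix R(θ) = [[cos θ, -sin θ], [sin θ, cos θ]]; for θ = 180°:
R = [[-1, 0], [0, -1]]
Result: R × [-5, 2]ᵀ = [-1·-5 + (0)·2, 0·-5 + (-1)·2]ᵀ = (5, -2)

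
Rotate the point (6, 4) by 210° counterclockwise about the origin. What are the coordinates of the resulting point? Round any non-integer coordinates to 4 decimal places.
(-3.1962, -6.4641)

Rotation matrix R(θ) = [[cos θ, -sin θ], [sin θ, cos θ]]; for θ = 210°:
R = [[-√3/2, 1/2], [-1/2, -√3/2]]
Result: R × [6, 4]ᵀ = [-√3/2·6 + (1/2)·4, -1/2·6 + (-√3/2)·4]ᵀ = (-3.1962, -6.4641)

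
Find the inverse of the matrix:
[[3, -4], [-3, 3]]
[[-1, -4/3], [-1, -1]]

For [[a,b],[c,d]], inverse = (1/det)·[[d,-b],[-c,a]]
det = 3·3 - -4·-3 = -3
Inverse = (1/-3)·[[3, 4], [3, 3]]
        = [[-1, -4/3], [-1, -1]]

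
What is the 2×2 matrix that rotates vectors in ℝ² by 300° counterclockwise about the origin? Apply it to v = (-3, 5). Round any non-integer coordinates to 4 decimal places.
R = [[1/2, √3/2], [-√3/2, 1/2]]; R·v = (2.8301, 5.0981)

A counterclockwise rotation by angle θ in ℝ² has matrix R(θ) = [[cos θ, -sin θ], [sin θ, cos θ]].
For θ = 300°: cos θ = 1/2, sin θ = -√3/2.
R(300°) = [[1/2, √3/2], [-√3/2, 1/2]].
R·v = [1/2·-3 + (√3/2)·5, -√3/2·-3 + 1/2·5] = (2.8301, 5.0981).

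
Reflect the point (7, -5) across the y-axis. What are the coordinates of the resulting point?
(-7, -5)

Reflection across y-axis: (7, -5) → (-7, -5)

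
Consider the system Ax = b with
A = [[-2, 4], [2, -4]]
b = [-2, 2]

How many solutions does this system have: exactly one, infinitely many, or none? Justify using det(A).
Infinitely many solutions

det(A) = (-2)*(-4) - (4)*(2) = 0, so A is singular (column 2 is -2 times column 1).
b = [-2, 2] = 1 * column 1 of A, so b lies in the column space of A.
A singular matrix whose right-hand side is in its column space gives a 1-parameter family of solutions — infinitely many.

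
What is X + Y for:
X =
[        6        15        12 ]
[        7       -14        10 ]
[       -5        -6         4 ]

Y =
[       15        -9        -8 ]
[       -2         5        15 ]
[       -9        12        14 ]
X + Y =
[       21         6         4 ]
[        5        -9        25 ]
[      -14         6        18 ]

Matrix addition is elementwise: (X+Y)[i][j] = X[i][j] + Y[i][j].
  (X+Y)[0][0] = (6) + (15) = 21
  (X+Y)[0][1] = (15) + (-9) = 6
  (X+Y)[0][2] = (12) + (-8) = 4
  (X+Y)[1][0] = (7) + (-2) = 5
  (X+Y)[1][1] = (-14) + (5) = -9
  (X+Y)[1][2] = (10) + (15) = 25
  (X+Y)[2][0] = (-5) + (-9) = -14
  (X+Y)[2][1] = (-6) + (12) = 6
  (X+Y)[2][2] = (4) + (14) = 18
X + Y =
[       21         6         4 ]
[        5        -9        25 ]
[      -14         6        18 ]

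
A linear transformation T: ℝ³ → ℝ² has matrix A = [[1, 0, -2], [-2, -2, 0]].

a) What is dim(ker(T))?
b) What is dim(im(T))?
dim(ker) = 1, dim(im) = 2

The two rows are not scalar multiples of one another (no single k satisfies row 2 = k × row 1), so they are linearly independent.
Thus rank(A) = 2.
dim(im(T)) = rank(A) = 2.
By the rank-nullity theorem applied to T: ℝ³ → ℝ², rank(A) + nullity(A) = 3 (the domain dimension), so dim(ker(T)) = 3 - 2 = 1.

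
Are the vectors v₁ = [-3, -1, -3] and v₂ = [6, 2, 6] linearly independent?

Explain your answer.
No, linearly dependent (v₂ = -2·v₁)

Check whether there is a scalar k with v₂ = k·v₁.
Comparing components, k = -2 satisfies -2·[-3, -1, -3] = [6, 2, 6].
Since v₂ is a scalar multiple of v₁, the two vectors are linearly dependent.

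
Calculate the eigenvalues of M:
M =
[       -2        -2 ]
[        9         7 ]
λ = 1, 4

Solve det(M - λI) = 0. For a 2×2 matrix the characteristic equation is λ² - (trace)λ + det = 0.
trace(M) = a + d = -2 + 7 = 5.
det(M) = a*d - b*c = (-2)*(7) - (-2)*(9) = -14 + 18 = 4.
Characteristic equation: λ² - (5)λ + (4) = 0.
Discriminant = (5)² - 4*(4) = 25 - 16 = 9.
λ = (5 ± √9) / 2 = (5 ± 3) / 2 = 1, 4.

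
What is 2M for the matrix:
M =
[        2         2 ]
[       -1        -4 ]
2M =
[        4         4 ]
[       -2        -8 ]

Scalar multiplication is elementwise: (2M)[i][j] = 2 * M[i][j].
  (2M)[0][0] = 2 * (2) = 4
  (2M)[0][1] = 2 * (2) = 4
  (2M)[1][0] = 2 * (-1) = -2
  (2M)[1][1] = 2 * (-4) = -8
2M =
[        4         4 ]
[       -2        -8 ]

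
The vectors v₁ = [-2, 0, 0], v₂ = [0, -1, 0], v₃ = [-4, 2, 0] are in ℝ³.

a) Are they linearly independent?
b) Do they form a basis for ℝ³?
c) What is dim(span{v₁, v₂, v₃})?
Not independent, not a basis, dim(span) = 2

Check whether v₃ can be written as a linear combination of v₁ and v₂.
v₃ = (2)·v₁ + (-2)·v₂ = [-4, 2, 0], so the three vectors are linearly dependent.
Thus they do not form a basis for ℝ³, and dim(span{v₁, v₂, v₃}) = 2 (spanned by v₁ and v₂).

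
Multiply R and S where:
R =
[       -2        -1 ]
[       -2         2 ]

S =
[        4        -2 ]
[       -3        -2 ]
RS =
[       -5         6 ]
[      -14         0 ]

Matrix multiplication: (RS)[i][j] = sum over k of R[i][k] * S[k][j].
  (RS)[0][0] = (-2)*(4) + (-1)*(-3) = -5
  (RS)[0][1] = (-2)*(-2) + (-1)*(-2) = 6
  (RS)[1][0] = (-2)*(4) + (2)*(-3) = -14
  (RS)[1][1] = (-2)*(-2) + (2)*(-2) = 0
RS =
[       -5         6 ]
[      -14         0 ]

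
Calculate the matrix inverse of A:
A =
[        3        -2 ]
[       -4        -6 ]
det(A) = -26
A⁻¹ =
[     3/13     -1/13 ]
[    -2/13     -3/26 ]

For a 2×2 matrix A = [[a, b], [c, d]] with det(A) ≠ 0, A⁻¹ = (1/det(A)) * [[d, -b], [-c, a]].
det(A) = (3)*(-6) - (-2)*(-4) = -18 - 8 = -26.
A⁻¹ = (1/-26) * [[-6, 2], [4, 3]].
Dividing each entry by -26 and reducing:
A⁻¹ =
[     3/13     -1/13 ]
[    -2/13     -3/26 ]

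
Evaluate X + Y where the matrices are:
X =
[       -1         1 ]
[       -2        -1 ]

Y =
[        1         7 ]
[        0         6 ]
X + Y =
[        0         8 ]
[       -2         5 ]

Matrix addition is elementwise: (X+Y)[i][j] = X[i][j] + Y[i][j].
  (X+Y)[0][0] = (-1) + (1) = 0
  (X+Y)[0][1] = (1) + (7) = 8
  (X+Y)[1][0] = (-2) + (0) = -2
  (X+Y)[1][1] = (-1) + (6) = 5
X + Y =
[        0         8 ]
[       -2         5 ]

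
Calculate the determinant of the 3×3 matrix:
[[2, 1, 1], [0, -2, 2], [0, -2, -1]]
12

Expansion along first row:
det = 2·det([[-2,2],[-2,-1]]) - 1·det([[0,2],[0,-1]]) + 1·det([[0,-2],[0,-2]])
    = 2·(-2·-1 - 2·-2) - 1·(0·-1 - 2·0) + 1·(0·-2 - -2·0)
    = 2·6 - 1·0 + 1·0
    = 12 + 0 + 0 = 12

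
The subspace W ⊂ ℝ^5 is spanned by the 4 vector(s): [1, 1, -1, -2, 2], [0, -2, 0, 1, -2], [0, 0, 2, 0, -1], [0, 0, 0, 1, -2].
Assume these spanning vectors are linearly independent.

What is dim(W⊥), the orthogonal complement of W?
dim(W⊥) = 1

For any subspace W of ℝ^n, dim(W) + dim(W⊥) = n (the whole-space dimension).
Here the given 4 vectors are linearly independent, so dim(W) = 4.
Thus dim(W⊥) = n - dim(W) = 5 - 4 = 1.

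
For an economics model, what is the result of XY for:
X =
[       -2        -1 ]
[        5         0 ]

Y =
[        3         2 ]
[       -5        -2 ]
XY =
[       -1        -2 ]
[       15        10 ]

Matrix multiplication: (XY)[i][j] = sum over k of X[i][k] * Y[k][j].
  (XY)[0][0] = (-2)*(3) + (-1)*(-5) = -1
  (XY)[0][1] = (-2)*(2) + (-1)*(-2) = -2
  (XY)[1][0] = (5)*(3) + (0)*(-5) = 15
  (XY)[1][1] = (5)*(2) + (0)*(-2) = 10
XY =
[       -1        -2 ]
[       15        10 ]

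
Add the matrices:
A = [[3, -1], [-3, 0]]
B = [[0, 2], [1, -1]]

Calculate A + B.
[[3, 1], [-2, -1]]

Add corresponding elements:
(3)+(0)=3
(-1)+(2)=1
(-3)+(1)=-2
(0)+(-1)=-1
A + B = [[3, 1], [-2, -1]]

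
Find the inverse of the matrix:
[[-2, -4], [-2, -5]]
[[-5/2, 2], [1, -1]]

For [[a,b],[c,d]], inverse = (1/det)·[[d,-b],[-c,a]]
det = -2·-5 - -4·-2 = 2
Inverse = (1/2)·[[-5, 4], [2, -2]]
        = [[-5/2, 2], [1, -1]]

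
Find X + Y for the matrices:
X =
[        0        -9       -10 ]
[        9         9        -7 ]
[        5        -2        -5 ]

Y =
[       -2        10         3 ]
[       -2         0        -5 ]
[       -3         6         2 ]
X + Y =
[       -2         1        -7 ]
[        7         9       -12 ]
[        2         4        -3 ]

Matrix addition is elementwise: (X+Y)[i][j] = X[i][j] + Y[i][j].
  (X+Y)[0][0] = (0) + (-2) = -2
  (X+Y)[0][1] = (-9) + (10) = 1
  (X+Y)[0][2] = (-10) + (3) = -7
  (X+Y)[1][0] = (9) + (-2) = 7
  (X+Y)[1][1] = (9) + (0) = 9
  (X+Y)[1][2] = (-7) + (-5) = -12
  (X+Y)[2][0] = (5) + (-3) = 2
  (X+Y)[2][1] = (-2) + (6) = 4
  (X+Y)[2][2] = (-5) + (2) = -3
X + Y =
[       -2         1        -7 ]
[        7         9       -12 ]
[        2         4        -3 ]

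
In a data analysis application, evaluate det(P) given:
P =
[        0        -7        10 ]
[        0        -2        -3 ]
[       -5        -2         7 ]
det(P) = -205

Expand along row 0 (cofactor expansion): det(P) = a*(e*i - f*h) - b*(d*i - f*g) + c*(d*h - e*g), where the 3×3 is [[a, b, c], [d, e, f], [g, h, i]].
Minor M_00 = (-2)*(7) - (-3)*(-2) = -14 - 6 = -20.
Minor M_01 = (0)*(7) - (-3)*(-5) = 0 - 15 = -15.
Minor M_02 = (0)*(-2) - (-2)*(-5) = 0 - 10 = -10.
det(P) = (0)*(-20) - (-7)*(-15) + (10)*(-10) = 0 - 105 - 100 = -205.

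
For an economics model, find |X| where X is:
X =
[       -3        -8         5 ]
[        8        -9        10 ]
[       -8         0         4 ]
det(X) = 644

Expand along row 0 (cofactor expansion): det(X) = a*(e*i - f*h) - b*(d*i - f*g) + c*(d*h - e*g), where the 3×3 is [[a, b, c], [d, e, f], [g, h, i]].
Minor M_00 = (-9)*(4) - (10)*(0) = -36 - 0 = -36.
Minor M_01 = (8)*(4) - (10)*(-8) = 32 + 80 = 112.
Minor M_02 = (8)*(0) - (-9)*(-8) = 0 - 72 = -72.
det(X) = (-3)*(-36) - (-8)*(112) + (5)*(-72) = 108 + 896 - 360 = 644.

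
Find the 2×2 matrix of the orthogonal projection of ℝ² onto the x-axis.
[[1, 0], [0, 0]]

The orthogonal projection onto the line spanned by a nonzero vector u = (a, b) has matrix P = (u uᵀ) / (uᵀ u) = (1/(a² + b²)) · [[a², ab], [ab, b²]].
Here u = (1, 0), so a² + b² = 1 + 0 = 1.
P = (1/1) · [[1, 0], [0, 0]] = [[1, 0], [0, 0]].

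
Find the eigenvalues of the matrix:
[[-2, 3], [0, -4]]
λ = -4 and λ = -2

Characteristic equation: det(A - λI) = 0
λ² - (trace)λ + (det) = 0
λ² - (-6)λ + (8) = 0
λ² + 6λ + 8 = 0
Solving: λ = -4, -2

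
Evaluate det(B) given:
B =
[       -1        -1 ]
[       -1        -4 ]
det(B) = 3

For a 2×2 matrix [[a, b], [c, d]], det = a*d - b*c.
det(B) = (-1)*(-4) - (-1)*(-1) = 4 - 1 = 3.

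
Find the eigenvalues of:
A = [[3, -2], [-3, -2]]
λ = -3, 4

Solve det(A - λI) = 0. For a 2×2 matrix this is λ² - (trace)λ + det = 0.
trace(A) = 3 - 2 = 1.
det(A) = (3)*(-2) - (-2)*(-3) = -6 - 6 = -12.
Characteristic equation: λ² - (1)λ + (-12) = 0.
Discriminant: (1)² - 4*(-12) = 1 + 48 = 49.
Roots: λ = (1 ± √49) / 2 = -3, 4.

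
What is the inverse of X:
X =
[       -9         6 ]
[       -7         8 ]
det(X) = -30
X⁻¹ =
[    -4/15       1/5 ]
[    -7/30      3/10 ]

For a 2×2 matrix X = [[a, b], [c, d]] with det(X) ≠ 0, X⁻¹ = (1/det(X)) * [[d, -b], [-c, a]].
det(X) = (-9)*(8) - (6)*(-7) = -72 + 42 = -30.
X⁻¹ = (1/-30) * [[8, -6], [7, -9]].
Dividing each entry by -30 and reducing:
X⁻¹ =
[    -4/15       1/5 ]
[    -7/30      3/10 ]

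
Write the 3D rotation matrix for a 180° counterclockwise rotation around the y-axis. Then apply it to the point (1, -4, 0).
R = [[-1, 0, 0], [0, 1, 0], [0, 0, -1]]; R·(1, -4, 0) = (-1, -4, 0)

Rotation matrix for 180° around y-axis:
cos(180°) = -1, sin(180°) = 0
R = [[-1, 0, 0], [0, 1, 0], [0, 0, -1]]
Apply to (1, -4, 0): R·[1, -4, 0]ᵀ = (-1, -4, 0)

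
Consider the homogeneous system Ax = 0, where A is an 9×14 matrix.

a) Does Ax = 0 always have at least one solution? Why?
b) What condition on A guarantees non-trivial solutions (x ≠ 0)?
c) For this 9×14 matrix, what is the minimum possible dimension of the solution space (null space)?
a) Yes, x = 0 is always a solution. b) When A has linearly dependent columns (rank < n). c) Minimum nullity = 5.

a) x = 0 satisfies A·0 = 0, so the zero vector is always a solution.
b) Non-trivial solutions exist iff the columns of A are linearly dependent, equivalently rank(A) < n (the number of columns).
c) By rank-nullity, rank(A) + nullity(A) = n = 14. Since A has only 9 rows, rank(A) ≤ 9, so nullity(A) ≥ 14 - 9 = 5.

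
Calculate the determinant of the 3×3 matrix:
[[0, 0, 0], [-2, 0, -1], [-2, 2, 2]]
0

Expansion along first row:
det = 0·det([[0,-1],[2,2]]) - 0·det([[-2,-1],[-2,2]]) + 0·det([[-2,0],[-2,2]])
    = 0·(0·2 - -1·2) - 0·(-2·2 - -1·-2) + 0·(-2·2 - 0·-2)
    = 0·2 - 0·-6 + 0·-4
    = 0 + 0 + 0 = 0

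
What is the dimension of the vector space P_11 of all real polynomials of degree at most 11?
Dimension = 12

A polynomial of degree at most 11 can be written as a₀ + a₁x + a₂x² + … + a_11x^11, with 12 free coefficients a₀, …, a_11.
The set {1, x, x², …, x^11} is a basis: it spans P_11 (every such polynomial is a linear combination of these) and is linearly independent (a polynomial is zero iff all its coefficients are zero).
Therefore dim(P_11) = 11 + 1 = 12.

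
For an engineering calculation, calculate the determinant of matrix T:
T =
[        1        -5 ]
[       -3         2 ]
det(T) = -13

For a 2×2 matrix [[a, b], [c, d]], det = a*d - b*c.
det(T) = (1)*(2) - (-5)*(-3) = 2 - 15 = -13.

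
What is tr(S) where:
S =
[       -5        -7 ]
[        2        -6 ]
tr(S) = -5 - 6 = -11

The trace of a square matrix is the sum of its diagonal entries.
Diagonal entries of S: S[0][0] = -5, S[1][1] = -6.
tr(S) = -5 - 6 = -11.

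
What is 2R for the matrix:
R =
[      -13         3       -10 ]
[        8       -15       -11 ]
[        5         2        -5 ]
2R =
[      -26         6       -20 ]
[       16       -30       -22 ]
[       10         4       -10 ]

Scalar multiplication is elementwise: (2R)[i][j] = 2 * R[i][j].
  (2R)[0][0] = 2 * (-13) = -26
  (2R)[0][1] = 2 * (3) = 6
  (2R)[0][2] = 2 * (-10) = -20
  (2R)[1][0] = 2 * (8) = 16
  (2R)[1][1] = 2 * (-15) = -30
  (2R)[1][2] = 2 * (-11) = -22
  (2R)[2][0] = 2 * (5) = 10
  (2R)[2][1] = 2 * (2) = 4
  (2R)[2][2] = 2 * (-5) = -10
2R =
[      -26         6       -20 ]
[       16       -30       -22 ]
[       10         4       -10 ]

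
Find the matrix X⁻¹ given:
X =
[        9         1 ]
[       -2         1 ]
det(X) = 11
X⁻¹ =
[     1/11     -1/11 ]
[     2/11      9/11 ]

For a 2×2 matrix X = [[a, b], [c, d]] with det(X) ≠ 0, X⁻¹ = (1/det(X)) * [[d, -b], [-c, a]].
det(X) = (9)*(1) - (1)*(-2) = 9 + 2 = 11.
X⁻¹ = (1/11) * [[1, -1], [2, 9]].
Dividing each entry by 11 and reducing:
X⁻¹ =
[     1/11     -1/11 ]
[     2/11      9/11 ]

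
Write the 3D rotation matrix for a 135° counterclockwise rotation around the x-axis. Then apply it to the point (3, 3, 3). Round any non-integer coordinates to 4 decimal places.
R = [[1, 0, 0], [0, -√2/2, -√2/2], [0, √2/2, -√2/2]]; R·(3, 3, 3) = (3.0000, -4.2426, 0.0000)

Rotation matrix for 135° around x-axis:
cos(135°) = -√2/2, sin(135°) = √2/2
R = [[1, 0, 0], [0, -√2/2, -√2/2], [0, √2/2, -√2/2]]
Apply to (3, 3, 3): R·[3, 3, 3]ᵀ = (3.0000, -4.2426, 0.0000)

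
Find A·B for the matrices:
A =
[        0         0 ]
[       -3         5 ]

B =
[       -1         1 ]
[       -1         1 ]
AB =
[        0         0 ]
[       -2         2 ]

Matrix multiplication: (AB)[i][j] = sum over k of A[i][k] * B[k][j].
  (AB)[0][0] = (0)*(-1) + (0)*(-1) = 0
  (AB)[0][1] = (0)*(1) + (0)*(1) = 0
  (AB)[1][0] = (-3)*(-1) + (5)*(-1) = -2
  (AB)[1][1] = (-3)*(1) + (5)*(1) = 2
AB =
[        0         0 ]
[       -2         2 ]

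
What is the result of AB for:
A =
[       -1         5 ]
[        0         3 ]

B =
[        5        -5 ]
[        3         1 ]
AB =
[       10        10 ]
[        9         3 ]

Matrix multiplication: (AB)[i][j] = sum over k of A[i][k] * B[k][j].
  (AB)[0][0] = (-1)*(5) + (5)*(3) = 10
  (AB)[0][1] = (-1)*(-5) + (5)*(1) = 10
  (AB)[1][0] = (0)*(5) + (3)*(3) = 9
  (AB)[1][1] = (0)*(-5) + (3)*(1) = 3
AB =
[       10        10 ]
[        9         3 ]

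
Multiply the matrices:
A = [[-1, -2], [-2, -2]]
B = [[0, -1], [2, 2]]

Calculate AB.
[[-4, -3], [-4, -2]]

Each entry (i,j) of AB = sum over k of A[i][k]*B[k][j].
(AB)[0][0] = (-1)*(0) + (-2)*(2) = -4
(AB)[0][1] = (-1)*(-1) + (-2)*(2) = -3
(AB)[1][0] = (-2)*(0) + (-2)*(2) = -4
(AB)[1][1] = (-2)*(-1) + (-2)*(2) = -2
AB = [[-4, -3], [-4, -2]]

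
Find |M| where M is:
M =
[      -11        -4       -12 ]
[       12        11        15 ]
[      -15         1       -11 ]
det(M) = -256

Expand along row 0 (cofactor expansion): det(M) = a*(e*i - f*h) - b*(d*i - f*g) + c*(d*h - e*g), where the 3×3 is [[a, b, c], [d, e, f], [g, h, i]].
Minor M_00 = (11)*(-11) - (15)*(1) = -121 - 15 = -136.
Minor M_01 = (12)*(-11) - (15)*(-15) = -132 + 225 = 93.
Minor M_02 = (12)*(1) - (11)*(-15) = 12 + 165 = 177.
det(M) = (-11)*(-136) - (-4)*(93) + (-12)*(177) = 1496 + 372 - 2124 = -256.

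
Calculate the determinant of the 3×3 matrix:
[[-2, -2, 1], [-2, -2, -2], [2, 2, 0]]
0

Expansion along first row:
det = -2·det([[-2,-2],[2,0]]) - -2·det([[-2,-2],[2,0]]) + 1·det([[-2,-2],[2,2]])
    = -2·(-2·0 - -2·2) - -2·(-2·0 - -2·2) + 1·(-2·2 - -2·2)
    = -2·4 - -2·4 + 1·0
    = -8 + 8 + 0 = 0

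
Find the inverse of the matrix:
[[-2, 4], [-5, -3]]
[[-3/26, -2/13], [5/26, -1/13]]

For [[a,b],[c,d]], inverse = (1/det)·[[d,-b],[-c,a]]
det = -2·-3 - 4·-5 = 26
Inverse = (1/26)·[[-3, -4], [5, -2]]
        = [[-3/26, -2/13], [5/26, -1/13]]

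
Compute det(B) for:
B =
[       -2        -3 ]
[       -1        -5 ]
det(B) = 7

For a 2×2 matrix [[a, b], [c, d]], det = a*d - b*c.
det(B) = (-2)*(-5) - (-3)*(-1) = 10 - 3 = 7.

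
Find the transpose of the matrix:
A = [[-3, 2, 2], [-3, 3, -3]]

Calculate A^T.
[[-3, -3], [2, 3], [2, -3]]

The transpose sends entry (i,j) to (j,i); rows become columns.
Row 0 of A: [-3, 2, 2] -> column 0 of A^T.
Row 1 of A: [-3, 3, -3] -> column 1 of A^T.
A^T = [[-3, -3], [2, 3], [2, -3]]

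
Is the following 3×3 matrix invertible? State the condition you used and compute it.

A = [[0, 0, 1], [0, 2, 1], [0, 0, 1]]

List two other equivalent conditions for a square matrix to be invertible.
No, not invertible; det(A) = 0 (two rows are equal, so the rows are linearly dependent). Equivalent conditions (failing for this A): rank(A) < 3; Ax = 0 has non-trivial solutions; 0 is an eigenvalue; the columns are linearly dependent.

To check invertibility, compute det(A).
In this matrix, row 0 and the last row are identical, so one row is a scalar multiple of another and the rows are linearly dependent.
A matrix with linearly dependent rows has det = 0 and is not invertible.
Equivalent failed conditions:
- rank(A) < 3.
- Ax = 0 has non-trivial solutions.
- 0 is an eigenvalue.
- The columns are linearly dependent.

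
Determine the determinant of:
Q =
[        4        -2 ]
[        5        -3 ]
det(Q) = -2

For a 2×2 matrix [[a, b], [c, d]], det = a*d - b*c.
det(Q) = (4)*(-3) - (-2)*(5) = -12 + 10 = -2.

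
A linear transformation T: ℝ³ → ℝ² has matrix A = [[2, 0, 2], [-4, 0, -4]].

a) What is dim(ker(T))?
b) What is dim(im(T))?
dim(ker) = 2, dim(im) = 1

Observe that row 2 = -2 × row 1 (so the rows are linearly dependent).
Thus rank(A) = 1 (only one linearly independent row).
dim(im(T)) = rank(A) = 1.
By the rank-nullity theorem applied to T: ℝ³ → ℝ², rank(A) + nullity(A) = 3 (the domain dimension), so dim(ker(T)) = 3 - 1 = 2.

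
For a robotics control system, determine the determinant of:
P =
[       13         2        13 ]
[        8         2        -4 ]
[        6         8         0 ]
det(P) = 1044

Expand along row 0 (cofactor expansion): det(P) = a*(e*i - f*h) - b*(d*i - f*g) + c*(d*h - e*g), where the 3×3 is [[a, b, c], [d, e, f], [g, h, i]].
Minor M_00 = (2)*(0) - (-4)*(8) = 0 + 32 = 32.
Minor M_01 = (8)*(0) - (-4)*(6) = 0 + 24 = 24.
Minor M_02 = (8)*(8) - (2)*(6) = 64 - 12 = 52.
det(P) = (13)*(32) - (2)*(24) + (13)*(52) = 416 - 48 + 676 = 1044.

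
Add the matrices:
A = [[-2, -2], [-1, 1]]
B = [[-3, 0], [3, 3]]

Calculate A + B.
[[-5, -2], [2, 4]]

Add corresponding elements:
(-2)+(-3)=-5
(-2)+(0)=-2
(-1)+(3)=2
(1)+(3)=4
A + B = [[-5, -2], [2, 4]]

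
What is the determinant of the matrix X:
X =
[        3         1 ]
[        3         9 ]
det(X) = 24

For a 2×2 matrix [[a, b], [c, d]], det = a*d - b*c.
det(X) = (3)*(9) - (1)*(3) = 27 - 3 = 24.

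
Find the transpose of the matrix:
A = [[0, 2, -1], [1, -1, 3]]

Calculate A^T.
[[0, 1], [2, -1], [-1, 3]]

The transpose sends entry (i,j) to (j,i); rows become columns.
Row 0 of A: [0, 2, -1] -> column 0 of A^T.
Row 1 of A: [1, -1, 3] -> column 1 of A^T.
A^T = [[0, 1], [2, -1], [-1, 3]]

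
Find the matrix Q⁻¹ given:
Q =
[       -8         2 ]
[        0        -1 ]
det(Q) = 8
Q⁻¹ =
[     -1/8      -1/4 ]
[        0        -1 ]

For a 2×2 matrix Q = [[a, b], [c, d]] with det(Q) ≠ 0, Q⁻¹ = (1/det(Q)) * [[d, -b], [-c, a]].
det(Q) = (-8)*(-1) - (2)*(0) = 8 - 0 = 8.
Q⁻¹ = (1/8) * [[-1, -2], [0, -8]].
Dividing each entry by 8 and reducing:
Q⁻¹ =
[     -1/8      -1/4 ]
[        0        -1 ]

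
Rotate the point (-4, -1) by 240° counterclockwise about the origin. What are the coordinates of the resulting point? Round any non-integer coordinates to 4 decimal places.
(1.1340, 3.9641)

Rotation matrix R(θ) = [[cos θ, -sin θ], [sin θ, cos θ]]; for θ = 240°:
R = [[-1/2, √3/2], [-√3/2, -1/2]]
Result: R × [-4, -1]ᵀ = [-1/2·-4 + (√3/2)·-1, -√3/2·-4 + (-1/2)·-1]ᵀ = (1.1340, 3.9641)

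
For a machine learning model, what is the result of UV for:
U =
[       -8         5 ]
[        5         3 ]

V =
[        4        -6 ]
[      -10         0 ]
UV =
[      -82        48 ]
[      -10       -30 ]

Matrix multiplication: (UV)[i][j] = sum over k of U[i][k] * V[k][j].
  (UV)[0][0] = (-8)*(4) + (5)*(-10) = -82
  (UV)[0][1] = (-8)*(-6) + (5)*(0) = 48
  (UV)[1][0] = (5)*(4) + (3)*(-10) = -10
  (UV)[1][1] = (5)*(-6) + (3)*(0) = -30
UV =
[      -82        48 ]
[      -10       -30 ]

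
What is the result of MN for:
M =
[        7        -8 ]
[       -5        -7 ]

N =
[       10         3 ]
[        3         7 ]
MN =
[       46       -35 ]
[      -71       -64 ]

Matrix multiplication: (MN)[i][j] = sum over k of M[i][k] * N[k][j].
  (MN)[0][0] = (7)*(10) + (-8)*(3) = 46
  (MN)[0][1] = (7)*(3) + (-8)*(7) = -35
  (MN)[1][0] = (-5)*(10) + (-7)*(3) = -71
  (MN)[1][1] = (-5)*(3) + (-7)*(7) = -64
MN =
[       46       -35 ]
[      -71       -64 ]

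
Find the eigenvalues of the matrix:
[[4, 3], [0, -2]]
λ = -2 and λ = 4

Characteristic equation: det(A - λI) = 0
λ² - (trace)λ + (det) = 0
λ² - (2)λ + (-8) = 0
λ² - 2λ - 8 = 0
Solving: λ = -2, 4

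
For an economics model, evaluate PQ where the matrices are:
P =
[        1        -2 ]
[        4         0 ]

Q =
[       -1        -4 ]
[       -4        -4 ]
PQ =
[        7         4 ]
[       -4       -16 ]

Matrix multiplication: (PQ)[i][j] = sum over k of P[i][k] * Q[k][j].
  (PQ)[0][0] = (1)*(-1) + (-2)*(-4) = 7
  (PQ)[0][1] = (1)*(-4) + (-2)*(-4) = 4
  (PQ)[1][0] = (4)*(-1) + (0)*(-4) = -4
  (PQ)[1][1] = (4)*(-4) + (0)*(-4) = -16
PQ =
[        7         4 ]
[       -4       -16 ]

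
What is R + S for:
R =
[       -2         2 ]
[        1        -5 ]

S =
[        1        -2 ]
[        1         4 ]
R + S =
[       -1         0 ]
[        2        -1 ]

Matrix addition is elementwise: (R+S)[i][j] = R[i][j] + S[i][j].
  (R+S)[0][0] = (-2) + (1) = -1
  (R+S)[0][1] = (2) + (-2) = 0
  (R+S)[1][0] = (1) + (1) = 2
  (R+S)[1][1] = (-5) + (4) = -1
R + S =
[       -1         0 ]
[        2        -1 ]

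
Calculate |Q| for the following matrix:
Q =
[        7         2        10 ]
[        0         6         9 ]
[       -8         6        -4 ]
det(Q) = -210

Expand along row 0 (cofactor expansion): det(Q) = a*(e*i - f*h) - b*(d*i - f*g) + c*(d*h - e*g), where the 3×3 is [[a, b, c], [d, e, f], [g, h, i]].
Minor M_00 = (6)*(-4) - (9)*(6) = -24 - 54 = -78.
Minor M_01 = (0)*(-4) - (9)*(-8) = 0 + 72 = 72.
Minor M_02 = (0)*(6) - (6)*(-8) = 0 + 48 = 48.
det(Q) = (7)*(-78) - (2)*(72) + (10)*(48) = -546 - 144 + 480 = -210.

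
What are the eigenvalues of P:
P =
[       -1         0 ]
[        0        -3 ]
λ = -3, -1

Solve det(P - λI) = 0. For a 2×2 matrix the characteristic equation is λ² - (trace)λ + det = 0.
trace(P) = a + d = -1 - 3 = -4.
det(P) = a*d - b*c = (-1)*(-3) - (0)*(0) = 3 - 0 = 3.
Characteristic equation: λ² - (-4)λ + (3) = 0.
Discriminant = (-4)² - 4*(3) = 16 - 12 = 4.
λ = (-4 ± √4) / 2 = (-4 ± 2) / 2 = -3, -1.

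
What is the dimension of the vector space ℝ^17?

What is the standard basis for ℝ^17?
Dimension = 17; standard basis = {e_1, e_2, e_3, …, e_17}

ℝ^17 is the space of 17-tuples of real numbers; its dimension is 17.
The standard basis consists of 17 vectors: e_1, e_2, e_3, …, e_17, where e_i is the vector with 1 in position i and 0 elsewhere.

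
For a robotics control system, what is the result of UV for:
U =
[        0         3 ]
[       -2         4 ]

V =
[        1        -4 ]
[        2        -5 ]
UV =
[        6       -15 ]
[        6       -12 ]

Matrix multiplication: (UV)[i][j] = sum over k of U[i][k] * V[k][j].
  (UV)[0][0] = (0)*(1) + (3)*(2) = 6
  (UV)[0][1] = (0)*(-4) + (3)*(-5) = -15
  (UV)[1][0] = (-2)*(1) + (4)*(2) = 6
  (UV)[1][1] = (-2)*(-4) + (4)*(-5) = -12
UV =
[        6       -15 ]
[        6       -12 ]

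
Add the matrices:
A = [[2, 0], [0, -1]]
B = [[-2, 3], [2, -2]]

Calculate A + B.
[[0, 3], [2, -3]]

Add corresponding elements:
(2)+(-2)=0
(0)+(3)=3
(0)+(2)=2
(-1)+(-2)=-3
A + B = [[0, 3], [2, -3]]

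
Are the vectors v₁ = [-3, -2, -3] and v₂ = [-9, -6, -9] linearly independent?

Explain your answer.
No, linearly dependent (v₂ = 3·v₁)

Check whether there is a scalar k with v₂ = k·v₁.
Comparing components, k = 3 satisfies 3·[-3, -2, -3] = [-9, -6, -9].
Since v₂ is a scalar multiple of v₁, the two vectors are linearly dependent.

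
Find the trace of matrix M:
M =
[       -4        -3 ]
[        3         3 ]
tr(M) = -4 + 3 = -1

The trace of a square matrix is the sum of its diagonal entries.
Diagonal entries of M: M[0][0] = -4, M[1][1] = 3.
tr(M) = -4 + 3 = -1.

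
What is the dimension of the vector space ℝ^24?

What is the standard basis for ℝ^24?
Dimension = 24; standard basis = {e_1, e_2, e_3, …, e_24}

ℝ^24 is the space of 24-tuples of real numbers; its dimension is 24.
The standard basis consists of 24 vectors: e_1, e_2, e_3, …, e_24, where e_i is the vector with 1 in position i and 0 elsewhere.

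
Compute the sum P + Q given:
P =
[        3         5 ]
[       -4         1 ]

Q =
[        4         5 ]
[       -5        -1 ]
P + Q =
[        7        10 ]
[       -9         0 ]

Matrix addition is elementwise: (P+Q)[i][j] = P[i][j] + Q[i][j].
  (P+Q)[0][0] = (3) + (4) = 7
  (P+Q)[0][1] = (5) + (5) = 10
  (P+Q)[1][0] = (-4) + (-5) = -9
  (P+Q)[1][1] = (1) + (-1) = 0
P + Q =
[        7        10 ]
[       -9         0 ]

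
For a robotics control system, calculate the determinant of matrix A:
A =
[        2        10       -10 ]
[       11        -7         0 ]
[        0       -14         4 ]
det(A) = 1044

Expand along row 0 (cofactor expansion): det(A) = a*(e*i - f*h) - b*(d*i - f*g) + c*(d*h - e*g), where the 3×3 is [[a, b, c], [d, e, f], [g, h, i]].
Minor M_00 = (-7)*(4) - (0)*(-14) = -28 - 0 = -28.
Minor M_01 = (11)*(4) - (0)*(0) = 44 - 0 = 44.
Minor M_02 = (11)*(-14) - (-7)*(0) = -154 - 0 = -154.
det(A) = (2)*(-28) - (10)*(44) + (-10)*(-154) = -56 - 440 + 1540 = 1044.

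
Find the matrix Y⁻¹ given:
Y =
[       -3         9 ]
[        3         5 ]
det(Y) = -42
Y⁻¹ =
[    -5/42      3/14 ]
[     1/14      1/14 ]

For a 2×2 matrix Y = [[a, b], [c, d]] with det(Y) ≠ 0, Y⁻¹ = (1/det(Y)) * [[d, -b], [-c, a]].
det(Y) = (-3)*(5) - (9)*(3) = -15 - 27 = -42.
Y⁻¹ = (1/-42) * [[5, -9], [-3, -3]].
Dividing each entry by -42 and reducing:
Y⁻¹ =
[    -5/42      3/14 ]
[     1/14      1/14 ]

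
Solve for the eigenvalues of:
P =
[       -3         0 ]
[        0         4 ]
λ = -3, 4

Solve det(P - λI) = 0. For a 2×2 matrix the characteristic equation is λ² - (trace)λ + det = 0.
trace(P) = a + d = -3 + 4 = 1.
det(P) = a*d - b*c = (-3)*(4) - (0)*(0) = -12 - 0 = -12.
Characteristic equation: λ² - (1)λ + (-12) = 0.
Discriminant = (1)² - 4*(-12) = 1 + 48 = 49.
λ = (1 ± √49) / 2 = (1 ± 7) / 2 = -3, 4.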